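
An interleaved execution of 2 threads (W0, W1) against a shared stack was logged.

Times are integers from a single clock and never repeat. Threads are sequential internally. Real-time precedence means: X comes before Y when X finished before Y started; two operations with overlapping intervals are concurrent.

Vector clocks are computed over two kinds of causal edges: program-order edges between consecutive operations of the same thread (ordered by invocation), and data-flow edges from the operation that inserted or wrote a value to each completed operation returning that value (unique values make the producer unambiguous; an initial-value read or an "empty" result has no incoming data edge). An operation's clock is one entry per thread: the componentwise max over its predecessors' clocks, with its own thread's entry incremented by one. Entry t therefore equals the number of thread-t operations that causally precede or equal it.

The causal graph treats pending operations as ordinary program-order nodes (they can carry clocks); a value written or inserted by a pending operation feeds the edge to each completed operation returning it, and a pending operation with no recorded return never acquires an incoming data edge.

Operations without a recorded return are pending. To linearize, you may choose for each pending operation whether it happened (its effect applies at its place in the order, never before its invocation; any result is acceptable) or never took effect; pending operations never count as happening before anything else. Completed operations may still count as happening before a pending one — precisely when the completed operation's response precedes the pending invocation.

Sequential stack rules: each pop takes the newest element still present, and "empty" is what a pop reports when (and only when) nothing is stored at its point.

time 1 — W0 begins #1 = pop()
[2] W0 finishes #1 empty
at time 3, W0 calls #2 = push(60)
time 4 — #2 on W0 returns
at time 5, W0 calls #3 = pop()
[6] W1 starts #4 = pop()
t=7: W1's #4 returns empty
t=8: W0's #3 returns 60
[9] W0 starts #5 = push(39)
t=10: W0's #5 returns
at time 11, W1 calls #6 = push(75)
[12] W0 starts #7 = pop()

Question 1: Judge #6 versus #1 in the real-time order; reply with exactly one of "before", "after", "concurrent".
after

#6 spans [11,…), #1 spans [1,2]
resp(#1)=2 < inv(#6)=11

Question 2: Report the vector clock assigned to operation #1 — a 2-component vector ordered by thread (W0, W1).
(1, 0)

#4, invoked 6, has no incoming edges; only W1's bump applies → (0, 1)
#1, invoked 1, has no incoming edges; only W0's bump applies → (1, 0)
from VC(#4)=(0, 1), #6 (invoked 11) maxes components and bumps W1 → (0, 2)
from VC(#1)=(1, 0), #2 (invoked 3) maxes components and bumps W0 → (2, 0)
from VC(#2)=(2, 0), #3 (invoked 5) maxes components and bumps W0 → (3, 0)
from VC(#3)=(3, 0), #5 (invoked 9) maxes components and bumps W0 → (4, 0)
from VC(#5)=(4, 0), #7 (invoked 12) maxes components and bumps W0 → (5, 0)
target: VC(#1) = (1, 0)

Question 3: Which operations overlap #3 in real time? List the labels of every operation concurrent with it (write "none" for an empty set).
#4

#3 spans [5,8]; an op avoiding the whole window 5..8 is ordered, any other is concurrent
#1 [1,2]: before
#2 [3,4]: before
#4 [6,7]: concurrent
#5 [9,10]: after
#6 [11,…): after
#7 [12,…): after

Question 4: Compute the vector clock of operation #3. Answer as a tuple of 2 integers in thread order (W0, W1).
(3, 0)

root op #4, invoked 6: fresh clock plus W1's own tick → (0, 1)
root op #1, invoked 1: fresh clock plus W0's own tick → (1, 0)
merge at #6 (invoked 11): VC(#4)=(0, 1), own-thread bump on W1 → (0, 2)
merge at #2 (invoked 3): VC(#1)=(1, 0), own-thread bump on W0 → (2, 0)
merge at #3 (invoked 5): VC(#2)=(2, 0), own-thread bump on W0 → (3, 0)
merge at #5 (invoked 9): VC(#3)=(3, 0), own-thread bump on W0 → (4, 0)
merge at #7 (invoked 12): VC(#5)=(4, 0), own-thread bump on W0 → (5, 0)
target: VC(#3) = (3, 0)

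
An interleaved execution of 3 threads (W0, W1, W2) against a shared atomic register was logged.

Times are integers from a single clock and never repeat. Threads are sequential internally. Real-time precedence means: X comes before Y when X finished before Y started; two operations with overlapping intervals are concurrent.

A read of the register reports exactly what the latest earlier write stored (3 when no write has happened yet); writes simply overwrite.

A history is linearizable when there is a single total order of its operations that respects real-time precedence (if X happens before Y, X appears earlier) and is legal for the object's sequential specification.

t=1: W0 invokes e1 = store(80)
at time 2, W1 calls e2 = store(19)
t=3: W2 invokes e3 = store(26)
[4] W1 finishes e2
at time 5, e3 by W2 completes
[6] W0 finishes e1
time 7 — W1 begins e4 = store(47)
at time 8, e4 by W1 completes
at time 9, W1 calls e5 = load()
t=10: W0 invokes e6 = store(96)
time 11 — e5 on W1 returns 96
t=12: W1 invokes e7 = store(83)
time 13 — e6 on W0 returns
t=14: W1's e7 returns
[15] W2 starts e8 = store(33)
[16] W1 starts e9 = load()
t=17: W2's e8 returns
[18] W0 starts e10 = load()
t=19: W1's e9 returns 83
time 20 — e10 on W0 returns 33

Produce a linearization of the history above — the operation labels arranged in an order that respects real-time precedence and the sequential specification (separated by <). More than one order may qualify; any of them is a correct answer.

1. e1 store(80), leaving value 80
2. e2 store(19), leaving value 19
3. e3 store(26), leaving value 26
4. e4 store(47), leaving value 47
5. e6 store(96), leaving value 96
6. e5 load() → 96, leaving value 96
7. e7 store(83), leaving value 83
8. e9 load() → 83, leaving value 83
9. e8 store(33), leaving value 33
10. e10 load() → 33, leaving value 33

e1 < e2 < e3 < e4 < e6 < e5 < e7 < e9 < e8 < e10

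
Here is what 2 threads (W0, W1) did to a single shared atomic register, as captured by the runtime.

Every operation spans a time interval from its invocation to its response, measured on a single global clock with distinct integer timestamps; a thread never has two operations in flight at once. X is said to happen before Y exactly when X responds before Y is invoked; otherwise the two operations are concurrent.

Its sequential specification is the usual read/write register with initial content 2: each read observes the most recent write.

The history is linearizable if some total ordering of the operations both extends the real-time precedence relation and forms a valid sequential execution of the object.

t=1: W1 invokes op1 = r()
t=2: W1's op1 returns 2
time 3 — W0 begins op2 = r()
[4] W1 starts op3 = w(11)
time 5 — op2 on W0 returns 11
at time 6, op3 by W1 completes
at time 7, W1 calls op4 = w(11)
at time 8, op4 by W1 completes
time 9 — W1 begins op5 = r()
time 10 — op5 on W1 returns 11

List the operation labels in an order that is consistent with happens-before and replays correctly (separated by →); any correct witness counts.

1. op1 r() → 2, leaving value 2
2. op3 w(11), leaving value 11
3. op2 r() → 11, leaving value 11
4. op4 w(11), leaving value 11
5. op5 r() → 11, leaving value 11

op1 → op3 → op2 → op4 → op5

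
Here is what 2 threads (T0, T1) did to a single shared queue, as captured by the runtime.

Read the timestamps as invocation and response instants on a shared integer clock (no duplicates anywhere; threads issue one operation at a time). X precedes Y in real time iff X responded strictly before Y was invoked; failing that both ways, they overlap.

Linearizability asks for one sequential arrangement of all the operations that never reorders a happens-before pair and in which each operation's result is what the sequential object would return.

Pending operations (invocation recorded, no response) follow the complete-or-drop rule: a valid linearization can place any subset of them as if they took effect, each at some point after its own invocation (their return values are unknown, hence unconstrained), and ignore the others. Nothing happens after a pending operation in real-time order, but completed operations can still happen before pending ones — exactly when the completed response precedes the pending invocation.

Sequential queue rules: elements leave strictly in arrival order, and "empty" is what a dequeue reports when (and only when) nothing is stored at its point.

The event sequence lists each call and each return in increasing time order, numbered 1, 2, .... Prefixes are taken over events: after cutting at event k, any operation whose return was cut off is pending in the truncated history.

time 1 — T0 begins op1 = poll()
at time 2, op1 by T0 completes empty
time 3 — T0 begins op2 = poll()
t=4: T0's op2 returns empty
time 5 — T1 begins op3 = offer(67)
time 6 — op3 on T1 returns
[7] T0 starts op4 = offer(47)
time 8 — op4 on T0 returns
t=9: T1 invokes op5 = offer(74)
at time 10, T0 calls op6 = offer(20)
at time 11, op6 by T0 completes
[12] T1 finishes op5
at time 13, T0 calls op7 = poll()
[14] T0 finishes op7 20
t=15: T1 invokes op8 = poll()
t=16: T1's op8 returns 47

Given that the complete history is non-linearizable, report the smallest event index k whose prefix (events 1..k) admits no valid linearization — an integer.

events 1..13 are linearizable, e.g. via op1, op2, op3, op4, op5, op6:
1. op1 poll() → empty, leaving queue <>
2. op2 poll() → empty, leaving queue <>
3. op3 offer(67), leaving queue <67>
4. op4 offer(47), leaving queue <67,47>
5. op5 offer(74), leaving queue <67,47,74>
6. op6 offer(20), leaving queue <67,47,74,20>
with event 14 included (op7 responding at time 14), all real-time-consistent orders fail
one such order, op1, op2, op3, op4, op5, op6, op7, breaks at step 7 where op7 poll() → 20 is illegal
one such order, op1, op2, op3, op4, op6, op5, op7, breaks at step 7 where op7 poll() → 20 is illegal

14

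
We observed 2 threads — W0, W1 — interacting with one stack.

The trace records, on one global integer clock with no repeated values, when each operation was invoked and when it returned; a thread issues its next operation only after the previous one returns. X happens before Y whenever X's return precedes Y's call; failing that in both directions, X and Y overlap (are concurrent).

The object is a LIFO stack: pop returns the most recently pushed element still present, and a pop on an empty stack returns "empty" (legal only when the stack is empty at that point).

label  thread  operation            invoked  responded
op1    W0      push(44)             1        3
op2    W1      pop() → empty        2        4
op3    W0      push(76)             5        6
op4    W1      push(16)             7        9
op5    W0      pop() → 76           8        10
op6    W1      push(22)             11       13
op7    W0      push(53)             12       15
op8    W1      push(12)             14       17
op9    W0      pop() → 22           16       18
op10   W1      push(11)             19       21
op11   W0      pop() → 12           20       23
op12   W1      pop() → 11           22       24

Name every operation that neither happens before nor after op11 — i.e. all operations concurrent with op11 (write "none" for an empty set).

op11 runs from 20 to 23; window-overlapping ops are concurrent
op1 [1,3]: before
op2 [2,4]: before
op3 [5,6]: before
op4 [7,9]: before
op5 [8,10]: before
op6 [11,13]: before
op7 [12,15]: before
op8 [14,17]: before
op9 [16,18]: before
op10 [19,21]: concurrent
op12 [22,24]: concurrent

op10, op12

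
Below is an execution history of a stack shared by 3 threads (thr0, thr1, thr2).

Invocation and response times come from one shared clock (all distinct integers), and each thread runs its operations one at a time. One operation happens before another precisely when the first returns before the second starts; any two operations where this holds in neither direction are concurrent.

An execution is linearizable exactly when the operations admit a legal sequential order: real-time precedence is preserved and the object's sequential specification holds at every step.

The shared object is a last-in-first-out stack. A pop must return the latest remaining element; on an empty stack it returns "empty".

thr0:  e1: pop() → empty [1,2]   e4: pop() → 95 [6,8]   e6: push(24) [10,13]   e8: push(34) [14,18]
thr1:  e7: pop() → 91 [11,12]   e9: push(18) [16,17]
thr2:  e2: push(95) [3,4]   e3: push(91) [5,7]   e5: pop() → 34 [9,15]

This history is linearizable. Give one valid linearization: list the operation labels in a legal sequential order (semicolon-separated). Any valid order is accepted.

e1; e2; e4; e3; e7; e6; e8; e5; e9

after step 1 (e1 pop() → empty): stack <>
after step 2 (e2 push(95)): stack <95>
after step 3 (e4 pop() → 95): stack <>
after step 4 (e3 push(91)): stack <91>
after step 5 (e7 pop() → 91): stack <>
after step 6 (e6 push(24)): stack <24>
after step 7 (e8 push(34)): stack <24,34>
after step 8 (e5 pop() → 34): stack <24>
after step 9 (e9 push(18)): stack <24,18>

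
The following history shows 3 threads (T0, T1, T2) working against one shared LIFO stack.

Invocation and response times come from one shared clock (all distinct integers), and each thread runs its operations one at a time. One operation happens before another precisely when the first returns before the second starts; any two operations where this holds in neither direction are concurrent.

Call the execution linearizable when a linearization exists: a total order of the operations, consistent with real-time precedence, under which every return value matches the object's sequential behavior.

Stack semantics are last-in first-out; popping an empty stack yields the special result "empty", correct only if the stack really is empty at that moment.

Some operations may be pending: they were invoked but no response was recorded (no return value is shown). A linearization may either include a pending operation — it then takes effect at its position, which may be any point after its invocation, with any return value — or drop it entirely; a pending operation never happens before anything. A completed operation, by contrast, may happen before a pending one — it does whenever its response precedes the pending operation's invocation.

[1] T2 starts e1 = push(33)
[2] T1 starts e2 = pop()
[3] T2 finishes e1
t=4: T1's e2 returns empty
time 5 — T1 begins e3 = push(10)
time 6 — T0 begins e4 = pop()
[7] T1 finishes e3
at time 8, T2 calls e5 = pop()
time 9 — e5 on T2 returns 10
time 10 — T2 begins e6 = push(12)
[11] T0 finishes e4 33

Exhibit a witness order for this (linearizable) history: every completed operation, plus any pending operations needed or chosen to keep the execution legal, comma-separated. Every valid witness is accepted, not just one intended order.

1. e2 pop() → empty, leaving stack <>
2. e1 push(33), leaving stack <33>
3. e3 push(10), leaving stack <33,10>
4. e5 pop() → 10, leaving stack <33>
5. e4 pop() → 33, leaving stack <>

e2, e1, e3, e5, e4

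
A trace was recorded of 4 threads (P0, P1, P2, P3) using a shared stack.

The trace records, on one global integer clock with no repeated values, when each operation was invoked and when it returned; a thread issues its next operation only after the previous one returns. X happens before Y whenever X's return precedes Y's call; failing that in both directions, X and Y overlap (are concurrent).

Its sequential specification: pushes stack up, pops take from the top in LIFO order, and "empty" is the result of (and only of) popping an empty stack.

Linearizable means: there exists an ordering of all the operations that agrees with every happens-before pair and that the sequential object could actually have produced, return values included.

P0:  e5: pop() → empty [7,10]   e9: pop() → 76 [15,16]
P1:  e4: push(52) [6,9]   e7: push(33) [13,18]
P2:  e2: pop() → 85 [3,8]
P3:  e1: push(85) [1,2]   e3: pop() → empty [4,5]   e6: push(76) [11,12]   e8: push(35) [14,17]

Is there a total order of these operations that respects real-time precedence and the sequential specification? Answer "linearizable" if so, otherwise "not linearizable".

a witness: e1, e2, e3, e5, e4, e6, e9, e7, e8
after step 1 (e1 push(85)): stack <85>
after step 2 (e2 pop() → 85): stack <>
after step 3 (e3 pop() → empty): stack <>
after step 4 (e5 pop() → empty): stack <>
after step 5 (e4 push(52)): stack <52>
after step 6 (e6 push(76)): stack <52,76>
after step 7 (e9 pop() → 76): stack <52>
after step 8 (e7 push(33)): stack <52,33>
after step 9 (e8 push(35)): stack <52,33,35>

linearizable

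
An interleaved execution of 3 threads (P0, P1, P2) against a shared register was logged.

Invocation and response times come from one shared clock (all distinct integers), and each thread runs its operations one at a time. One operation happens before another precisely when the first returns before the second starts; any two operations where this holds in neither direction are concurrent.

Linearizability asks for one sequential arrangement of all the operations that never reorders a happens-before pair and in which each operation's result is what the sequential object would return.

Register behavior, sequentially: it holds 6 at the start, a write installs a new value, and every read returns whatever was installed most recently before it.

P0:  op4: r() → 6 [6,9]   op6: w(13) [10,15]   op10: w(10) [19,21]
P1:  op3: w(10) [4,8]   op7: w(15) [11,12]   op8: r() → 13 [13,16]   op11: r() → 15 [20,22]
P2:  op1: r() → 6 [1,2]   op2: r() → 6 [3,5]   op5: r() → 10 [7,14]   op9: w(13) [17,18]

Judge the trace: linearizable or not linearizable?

not linearizable

events 1..21 are fine; event 22 — the response of op11 at time 22 — makes the prefix non-linearizable
no legal order exists: 102 real-time-consistent candidates over 11 completed register operations, all rejected
one such order, op1, op2, op3, op4, op5, op6, op7, op8, op9, op10, op11, breaks at step 4 where op4 r() → 6 is illegal
one such order, op1, op2, op3, op4, op5, op6, op7, op8, op9, op11, op10, breaks at step 4 where op4 r() → 6 is illegal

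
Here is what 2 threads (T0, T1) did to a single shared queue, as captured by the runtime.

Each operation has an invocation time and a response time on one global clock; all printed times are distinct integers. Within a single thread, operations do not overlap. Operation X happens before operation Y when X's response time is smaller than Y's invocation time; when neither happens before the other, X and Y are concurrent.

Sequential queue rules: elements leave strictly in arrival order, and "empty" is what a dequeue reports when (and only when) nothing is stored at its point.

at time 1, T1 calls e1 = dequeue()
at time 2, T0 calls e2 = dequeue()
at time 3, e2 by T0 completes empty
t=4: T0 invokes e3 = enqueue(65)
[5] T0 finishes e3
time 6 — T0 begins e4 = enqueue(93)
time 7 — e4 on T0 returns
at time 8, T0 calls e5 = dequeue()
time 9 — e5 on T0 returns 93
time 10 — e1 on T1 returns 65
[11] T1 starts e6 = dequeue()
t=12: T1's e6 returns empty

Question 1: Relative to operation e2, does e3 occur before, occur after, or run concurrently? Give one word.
Answer: after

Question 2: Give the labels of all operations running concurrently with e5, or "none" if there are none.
Answer: e1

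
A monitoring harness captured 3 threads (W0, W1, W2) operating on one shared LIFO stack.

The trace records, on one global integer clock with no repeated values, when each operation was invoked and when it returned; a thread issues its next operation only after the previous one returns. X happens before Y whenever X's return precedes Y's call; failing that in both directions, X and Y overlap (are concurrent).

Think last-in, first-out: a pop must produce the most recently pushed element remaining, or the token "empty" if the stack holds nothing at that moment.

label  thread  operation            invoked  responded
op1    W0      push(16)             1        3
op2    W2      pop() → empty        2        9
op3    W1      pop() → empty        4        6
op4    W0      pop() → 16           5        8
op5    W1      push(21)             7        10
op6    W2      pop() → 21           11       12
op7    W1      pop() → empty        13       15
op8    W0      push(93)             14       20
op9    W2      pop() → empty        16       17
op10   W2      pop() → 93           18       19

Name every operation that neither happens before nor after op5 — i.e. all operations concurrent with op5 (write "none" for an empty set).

op2, op4

concurrent with op5 ([7,10]): every op whose interval crosses 7..10
op1 [1,3]: before
op2 [2,9]: concurrent
op3 [4,6]: before
op4 [5,8]: concurrent
op6 [11,12]: after
op7 [13,15]: after
op8 [14,20]: after
op9 [16,17]: after
op10 [18,19]: after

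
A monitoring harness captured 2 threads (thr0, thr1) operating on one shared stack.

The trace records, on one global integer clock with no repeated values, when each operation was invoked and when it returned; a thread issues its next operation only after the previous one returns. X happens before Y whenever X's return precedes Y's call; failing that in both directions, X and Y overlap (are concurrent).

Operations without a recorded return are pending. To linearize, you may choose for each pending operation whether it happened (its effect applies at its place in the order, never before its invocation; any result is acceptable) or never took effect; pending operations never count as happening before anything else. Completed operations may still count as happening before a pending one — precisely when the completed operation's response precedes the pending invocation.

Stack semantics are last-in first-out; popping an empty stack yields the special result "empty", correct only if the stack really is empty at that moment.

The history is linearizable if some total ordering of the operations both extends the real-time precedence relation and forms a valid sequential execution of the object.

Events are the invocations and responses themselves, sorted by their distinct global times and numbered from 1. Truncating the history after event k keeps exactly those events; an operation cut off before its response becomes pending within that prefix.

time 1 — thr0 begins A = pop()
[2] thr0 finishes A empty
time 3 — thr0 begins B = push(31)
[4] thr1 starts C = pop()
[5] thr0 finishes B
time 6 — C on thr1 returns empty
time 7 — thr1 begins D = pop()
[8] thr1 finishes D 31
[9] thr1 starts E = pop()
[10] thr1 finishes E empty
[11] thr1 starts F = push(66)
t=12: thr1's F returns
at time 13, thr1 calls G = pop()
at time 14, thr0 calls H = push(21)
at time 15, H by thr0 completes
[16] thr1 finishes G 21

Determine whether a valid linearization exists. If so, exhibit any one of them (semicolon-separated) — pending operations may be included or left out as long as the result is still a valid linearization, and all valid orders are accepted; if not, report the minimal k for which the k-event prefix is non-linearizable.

after step 1 (A pop() → empty): stack <>
after step 2 (C pop() → empty): stack <>
after step 3 (B push(31)): stack <31>
after step 4 (D pop() → 31): stack <>
after step 5 (E pop() → empty): stack <>
after step 6 (F push(66)): stack <66>
after step 7 (H push(21)): stack <66,21>
after step 8 (G pop() → 21): stack <66>

linearizable — witness: A; C; B; D; E; F; H; G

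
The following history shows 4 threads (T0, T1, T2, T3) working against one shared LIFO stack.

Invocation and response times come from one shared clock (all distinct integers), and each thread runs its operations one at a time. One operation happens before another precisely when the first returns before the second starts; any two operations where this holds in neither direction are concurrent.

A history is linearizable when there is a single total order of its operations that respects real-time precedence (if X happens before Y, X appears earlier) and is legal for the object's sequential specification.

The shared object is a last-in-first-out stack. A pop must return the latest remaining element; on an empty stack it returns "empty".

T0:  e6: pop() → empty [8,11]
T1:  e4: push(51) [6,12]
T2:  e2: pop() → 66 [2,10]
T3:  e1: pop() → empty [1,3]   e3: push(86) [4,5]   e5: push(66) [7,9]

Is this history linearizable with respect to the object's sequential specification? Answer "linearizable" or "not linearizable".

cut after 10 events: linearizable; cut after 11 events (e6 responds, time 11): not linearizable
5 completed operations, 10 real-time-consistent orders — every LIFO stack replay fails
no completion choice of the 1 pending operation (e4) rescues it — every subset was tried
one such order, e1, e2, e3, e5, e6 (pending dropped), breaks at step 2 where e2 pop() → 66 is illegal
one such order, e1, e2, e3, e6, e5 (pending dropped), breaks at step 2 where e2 pop() → 66 is illegal

not linearizable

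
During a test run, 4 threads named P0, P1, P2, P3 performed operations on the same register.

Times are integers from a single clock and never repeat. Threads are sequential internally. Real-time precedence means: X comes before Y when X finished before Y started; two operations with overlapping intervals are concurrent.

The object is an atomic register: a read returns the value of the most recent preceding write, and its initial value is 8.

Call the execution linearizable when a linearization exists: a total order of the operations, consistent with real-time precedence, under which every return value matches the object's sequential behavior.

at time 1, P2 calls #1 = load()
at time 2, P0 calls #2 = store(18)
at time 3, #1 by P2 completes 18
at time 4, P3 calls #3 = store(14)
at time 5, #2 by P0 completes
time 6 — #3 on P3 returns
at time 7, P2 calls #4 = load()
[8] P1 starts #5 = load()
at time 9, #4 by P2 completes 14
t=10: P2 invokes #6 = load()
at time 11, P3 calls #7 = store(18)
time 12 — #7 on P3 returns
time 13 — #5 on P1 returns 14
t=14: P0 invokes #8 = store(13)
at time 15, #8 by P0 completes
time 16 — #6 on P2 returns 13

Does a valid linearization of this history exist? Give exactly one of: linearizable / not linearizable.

witness order: #2, #1, #3, #4, #5, #7, #8, #6
1. #2 store(18), leaving value 18
2. #1 load() → 18, leaving value 18
3. #3 store(14), leaving value 14
4. #4 load() → 14, leaving value 14
5. #5 load() → 14, leaving value 14
6. #7 store(18), leaving value 18
7. #8 store(13), leaving value 13
8. #6 load() → 13, leaving value 13

linearizable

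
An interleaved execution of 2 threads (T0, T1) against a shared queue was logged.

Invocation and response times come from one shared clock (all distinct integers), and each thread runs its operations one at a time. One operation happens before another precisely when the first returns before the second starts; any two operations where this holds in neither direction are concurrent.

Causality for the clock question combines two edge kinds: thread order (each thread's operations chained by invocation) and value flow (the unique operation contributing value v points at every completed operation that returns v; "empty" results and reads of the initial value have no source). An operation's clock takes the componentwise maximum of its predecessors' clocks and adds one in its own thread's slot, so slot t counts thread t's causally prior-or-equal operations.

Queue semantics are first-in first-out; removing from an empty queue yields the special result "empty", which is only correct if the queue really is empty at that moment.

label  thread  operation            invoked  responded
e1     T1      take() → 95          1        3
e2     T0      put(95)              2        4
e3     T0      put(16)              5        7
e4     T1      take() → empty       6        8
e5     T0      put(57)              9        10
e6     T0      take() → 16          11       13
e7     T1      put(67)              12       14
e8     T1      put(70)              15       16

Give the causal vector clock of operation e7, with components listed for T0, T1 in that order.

e2, invoked 2, has no incoming edges; only T0's bump applies → (1, 0)
VC(e1, invoked at 1): max of VC(e2)=(1, 0), then +1 on thread T1 → (1, 1)
VC(e3, invoked at 5): max of VC(e2)=(1, 0), then +1 on thread T0 → (2, 0)
VC(e4, invoked at 6): max of VC(e1)=(1, 1), then +1 on thread T1 → (1, 2)
VC(e5, invoked at 9): max of VC(e3)=(2, 0), then +1 on thread T0 → (3, 0)
VC(e7, invoked at 12): max of VC(e4)=(1, 2), then +1 on thread T1 → (1, 3)
VC(e6, invoked at 11): max of VC(e3)=(2, 0), VC(e5)=(3, 0), then +1 on thread T0 → (4, 0)
VC(e8, invoked at 15): max of VC(e7)=(1, 3), then +1 on thread T1 → (1, 4)
target: VC(e7) = (1, 3)

(1, 3)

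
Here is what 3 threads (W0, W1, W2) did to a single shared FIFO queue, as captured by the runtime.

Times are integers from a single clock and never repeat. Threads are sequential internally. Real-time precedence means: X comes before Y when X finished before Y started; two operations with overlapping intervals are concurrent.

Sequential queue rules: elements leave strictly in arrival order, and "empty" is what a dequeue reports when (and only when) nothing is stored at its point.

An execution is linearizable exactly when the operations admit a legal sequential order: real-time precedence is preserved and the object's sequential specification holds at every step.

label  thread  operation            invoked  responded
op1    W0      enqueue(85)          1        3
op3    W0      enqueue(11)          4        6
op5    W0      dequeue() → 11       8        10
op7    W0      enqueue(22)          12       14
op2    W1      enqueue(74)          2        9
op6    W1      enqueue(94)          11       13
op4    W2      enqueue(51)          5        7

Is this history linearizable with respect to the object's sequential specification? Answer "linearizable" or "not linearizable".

already the first 10 events (up to op5's response at time 10) admit no linearization; the first 9 still do
no legal order exists: 10 real-time-consistent candidates over 5 completed FIFO queue operations, all rejected
for example op1, op2, op3, op4, op5 fails at step 5: op5 dequeue() → 11 is not legal there
for example op1, op2, op4, op3, op5 fails at step 5: op5 dequeue() → 11 is not legal there

not linearizable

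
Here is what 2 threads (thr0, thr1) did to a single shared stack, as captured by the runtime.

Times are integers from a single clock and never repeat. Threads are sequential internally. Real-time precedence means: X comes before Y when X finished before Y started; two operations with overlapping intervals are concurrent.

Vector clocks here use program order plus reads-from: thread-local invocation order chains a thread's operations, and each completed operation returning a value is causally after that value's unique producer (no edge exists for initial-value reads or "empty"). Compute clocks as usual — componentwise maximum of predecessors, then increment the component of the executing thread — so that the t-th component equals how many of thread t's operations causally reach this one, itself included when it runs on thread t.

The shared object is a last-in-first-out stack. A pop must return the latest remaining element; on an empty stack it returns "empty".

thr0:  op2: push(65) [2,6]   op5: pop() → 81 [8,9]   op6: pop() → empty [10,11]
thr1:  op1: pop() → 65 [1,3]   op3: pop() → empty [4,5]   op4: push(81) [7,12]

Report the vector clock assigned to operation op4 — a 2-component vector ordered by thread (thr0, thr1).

(1, 3)

op2 (invocation 2): nothing precedes it; thr0's component alone gives (1, 0)
op1 (invocation 1): componentwise max over VC(op2)=(1, 0), +1 at thr1, giving (1, 1)
op3 (invocation 4): componentwise max over VC(op1)=(1, 1), +1 at thr1, giving (1, 2)
op4 (invocation 7): componentwise max over VC(op3)=(1, 2), +1 at thr1, giving (1, 3)
op5 (invocation 8): componentwise max over VC(op2)=(1, 0), VC(op4)=(1, 3), +1 at thr0, giving (2, 3)
op6 (invocation 10): componentwise max over VC(op5)=(2, 3), +1 at thr0, giving (3, 3)
target: VC(op4) = (1, 3)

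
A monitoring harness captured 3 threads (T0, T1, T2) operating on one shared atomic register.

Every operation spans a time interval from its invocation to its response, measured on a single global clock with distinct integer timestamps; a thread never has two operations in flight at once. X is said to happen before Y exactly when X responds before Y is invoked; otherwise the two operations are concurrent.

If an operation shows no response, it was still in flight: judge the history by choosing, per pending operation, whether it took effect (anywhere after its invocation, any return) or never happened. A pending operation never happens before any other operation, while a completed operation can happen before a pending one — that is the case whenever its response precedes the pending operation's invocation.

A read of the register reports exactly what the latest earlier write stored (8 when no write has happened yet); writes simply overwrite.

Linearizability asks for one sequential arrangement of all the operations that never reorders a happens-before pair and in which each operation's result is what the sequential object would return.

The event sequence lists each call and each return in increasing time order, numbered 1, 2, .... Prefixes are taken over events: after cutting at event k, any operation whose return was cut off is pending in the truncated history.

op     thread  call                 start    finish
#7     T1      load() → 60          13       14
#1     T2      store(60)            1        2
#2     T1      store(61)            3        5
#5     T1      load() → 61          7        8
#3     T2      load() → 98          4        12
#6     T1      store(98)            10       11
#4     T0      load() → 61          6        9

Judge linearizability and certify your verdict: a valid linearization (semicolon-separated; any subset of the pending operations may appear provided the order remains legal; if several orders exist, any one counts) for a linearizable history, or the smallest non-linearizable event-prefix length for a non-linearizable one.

the violation lands at event 14, #7's response at time 14: events 1..13 linearize, events 1..14 do not
all 10 real-time-respecting orders fail — 7 completed atomic register operations, no legal replay
e.g. #1, #2, #3, #4, #5, #6, #7: illegal at step 3, since #3 load() → 98 cannot apply there
e.g. #1, #2, #3, #5, #4, #6, #7: illegal at step 3, since #3 load() → 98 cannot apply there

not linearizable — minimal violating prefix: 14 events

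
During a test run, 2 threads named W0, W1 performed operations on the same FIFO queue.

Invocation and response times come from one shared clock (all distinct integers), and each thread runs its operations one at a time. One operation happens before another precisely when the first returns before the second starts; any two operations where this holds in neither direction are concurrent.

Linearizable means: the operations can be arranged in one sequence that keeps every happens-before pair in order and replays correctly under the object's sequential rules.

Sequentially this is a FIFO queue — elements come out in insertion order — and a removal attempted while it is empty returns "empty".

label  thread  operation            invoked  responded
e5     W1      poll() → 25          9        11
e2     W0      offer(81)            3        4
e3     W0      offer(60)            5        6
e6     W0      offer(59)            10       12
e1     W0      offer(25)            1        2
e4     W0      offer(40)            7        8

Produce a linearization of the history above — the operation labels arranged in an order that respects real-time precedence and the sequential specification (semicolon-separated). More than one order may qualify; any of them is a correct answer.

after step 1 (e1 offer(25)): queue <25>
after step 2 (e2 offer(81)): queue <25,81>
after step 3 (e3 offer(60)): queue <25,81,60>
after step 4 (e4 offer(40)): queue <25,81,60,40>
after step 5 (e5 poll() → 25): queue <81,60,40>
after step 6 (e6 offer(59)): queue <81,60,40,59>

e1; e2; e3; e4; e5; e6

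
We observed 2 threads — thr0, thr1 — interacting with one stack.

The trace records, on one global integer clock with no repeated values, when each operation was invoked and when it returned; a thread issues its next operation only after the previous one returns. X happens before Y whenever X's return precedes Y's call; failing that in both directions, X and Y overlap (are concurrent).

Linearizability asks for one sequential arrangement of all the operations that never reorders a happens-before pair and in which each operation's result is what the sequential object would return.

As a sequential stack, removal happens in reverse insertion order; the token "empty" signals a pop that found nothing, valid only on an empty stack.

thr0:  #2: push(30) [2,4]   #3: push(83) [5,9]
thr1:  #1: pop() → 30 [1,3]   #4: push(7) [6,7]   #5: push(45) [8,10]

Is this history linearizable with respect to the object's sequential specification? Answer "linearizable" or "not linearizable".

witness order: #2, #1, #3, #4, #5
step 1: #2 push(30) — stack <30>
step 2: #1 pop() → 30 — stack <>
step 3: #3 push(83) — stack <83>
step 4: #4 push(7) — stack <83,7>
step 5: #5 push(45) — stack <83,7,45>

linearizable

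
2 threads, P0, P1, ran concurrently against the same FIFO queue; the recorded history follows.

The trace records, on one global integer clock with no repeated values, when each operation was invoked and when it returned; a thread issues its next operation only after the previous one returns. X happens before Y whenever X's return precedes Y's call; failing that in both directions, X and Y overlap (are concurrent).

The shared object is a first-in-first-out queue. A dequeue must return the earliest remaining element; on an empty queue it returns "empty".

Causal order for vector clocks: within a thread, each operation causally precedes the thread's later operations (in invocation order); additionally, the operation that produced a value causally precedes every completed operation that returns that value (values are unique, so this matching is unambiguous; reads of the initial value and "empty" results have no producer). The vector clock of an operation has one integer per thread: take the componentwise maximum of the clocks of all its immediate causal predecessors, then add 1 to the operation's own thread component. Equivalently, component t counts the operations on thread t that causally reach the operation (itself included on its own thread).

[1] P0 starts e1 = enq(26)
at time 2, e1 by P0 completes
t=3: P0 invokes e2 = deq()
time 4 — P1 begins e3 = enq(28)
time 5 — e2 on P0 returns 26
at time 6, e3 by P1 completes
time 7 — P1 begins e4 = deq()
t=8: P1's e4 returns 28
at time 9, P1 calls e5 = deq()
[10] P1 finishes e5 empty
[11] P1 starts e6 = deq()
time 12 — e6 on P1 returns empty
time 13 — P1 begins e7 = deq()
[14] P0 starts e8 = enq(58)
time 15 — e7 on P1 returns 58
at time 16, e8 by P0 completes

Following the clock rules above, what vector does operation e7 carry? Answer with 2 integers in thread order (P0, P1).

no predecessors for e3 (invoked 4): P1 increments from zero → (0, 1)
no predecessors for e1 (invoked 1): P0 increments from zero → (1, 0)
from VC(e3)=(0, 1), e4 (invoked 7) maxes components and bumps P1 → (0, 2)
from VC(e1)=(1, 0), e2 (invoked 3) maxes components and bumps P0 → (2, 0)
from VC(e4)=(0, 2), e5 (invoked 9) maxes components and bumps P1 → (0, 3)
from VC(e2)=(2, 0), e8 (invoked 14) maxes components and bumps P0 → (3, 0)
from VC(e5)=(0, 3), e6 (invoked 11) maxes components and bumps P1 → (0, 4)
from VC(e6)=(0, 4), VC(e8)=(3, 0), e7 (invoked 13) maxes components and bumps P1 → (3, 5)
target: VC(e7) = (3, 5)

(3, 5)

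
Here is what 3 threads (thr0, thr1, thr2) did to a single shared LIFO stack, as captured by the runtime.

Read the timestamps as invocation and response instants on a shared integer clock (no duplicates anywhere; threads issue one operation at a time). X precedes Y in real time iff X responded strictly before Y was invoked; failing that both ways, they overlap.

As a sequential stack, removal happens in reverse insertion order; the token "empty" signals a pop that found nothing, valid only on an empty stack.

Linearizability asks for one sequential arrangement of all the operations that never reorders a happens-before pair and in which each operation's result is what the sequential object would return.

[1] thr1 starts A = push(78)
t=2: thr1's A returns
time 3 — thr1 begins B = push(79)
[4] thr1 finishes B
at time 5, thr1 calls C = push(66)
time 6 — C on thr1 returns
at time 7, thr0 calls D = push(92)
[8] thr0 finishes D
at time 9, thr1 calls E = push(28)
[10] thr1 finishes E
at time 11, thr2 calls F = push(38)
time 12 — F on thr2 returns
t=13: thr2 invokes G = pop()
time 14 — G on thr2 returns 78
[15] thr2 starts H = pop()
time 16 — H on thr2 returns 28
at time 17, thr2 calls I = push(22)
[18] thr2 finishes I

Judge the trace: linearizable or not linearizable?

not linearizable

cut after 13 events: linearizable; cut after 14 events (G responds, time 14): not linearizable
the sole real-time-consistent order of 7 completed operations fails the LIFO stack replay
sample order A, B, C, D, E, F, G stalls at step 7 — G pop() → 78 has no legal effect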